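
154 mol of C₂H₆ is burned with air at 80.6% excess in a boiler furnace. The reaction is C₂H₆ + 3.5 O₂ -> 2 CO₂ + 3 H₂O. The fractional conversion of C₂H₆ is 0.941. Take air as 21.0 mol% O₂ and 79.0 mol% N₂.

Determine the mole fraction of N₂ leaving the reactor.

Stoichiometric O₂ = 3.5 × 154 = 539 mol; O₂ fed = 539 × 1.806 = 973.4 mol.
N₂ fed = 973.4 × 79/21 = 3662 mol.
Fuel reacted = 0.941 × 154 → ξ = 144.9 mol.
Outlet (n = n₀ + ν ξ):
  C₂H₆: 154 − 1(144.9) = 9.086
  O₂: 973.4 − 3.5(144.9) = 466.2
  N₂: 3662 (inert)
  CO₂: 0 + 2(144.9) = 289.8
  H₂O: 0 + 3(144.9) = 434.7
Total out = 4862 mol; y_N₂ = 3662 / 4862 = 0.7532.

0.753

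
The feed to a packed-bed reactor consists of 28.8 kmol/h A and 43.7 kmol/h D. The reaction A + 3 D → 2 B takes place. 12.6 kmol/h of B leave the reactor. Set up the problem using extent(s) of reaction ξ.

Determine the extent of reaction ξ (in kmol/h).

ξ = 6.3 kmol/h

For B: n = n₀ + 2ξ → 12.6 = 0 + 2ξ, giving ξ = 6.3 kmol/h.
Outlet amounts (n = n₀ + ν ξ):
  A: 28.8 − 1(6.3) = 22.5
  D: 43.7 − 3(6.3) = 24.8
  B: 0 + 2(6.3) = 12.6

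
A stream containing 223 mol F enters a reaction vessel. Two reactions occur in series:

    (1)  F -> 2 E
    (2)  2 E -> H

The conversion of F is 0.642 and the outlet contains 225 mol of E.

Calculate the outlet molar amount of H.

30.7 mol

Conversion of F: F consumed = 1ξ₁ = 0.642 × 223 → ξ₁ = 143.2 mol.
E balance: n_E = 0 + 2ξ₁ − 2ξ₂ = 225 → ξ₂ = (2·143.2 − 225)/2 = 30.67 mol.
Outlet amounts (n = n₀ + Σ ν·ξ):
  F: 223 − 1(143.2) = 79.83
  E: 0 + 2(143.2) − 2(30.67) = 225
  H: 0 + 1(30.67) = 30.67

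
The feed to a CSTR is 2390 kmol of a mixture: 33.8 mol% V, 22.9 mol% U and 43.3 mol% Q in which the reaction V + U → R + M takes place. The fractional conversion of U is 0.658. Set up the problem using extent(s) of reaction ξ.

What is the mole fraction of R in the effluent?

U reacted = 0.658 × 547.3 = 360.1 kmol; ν_U = −1, so ξ = 360.1/1 = 360.1 kmol.
Outlet amounts (n = n₀ + ν ξ):
  V: 807.8 − 1(360.1) = 447.7
  U: 547.3 − 1(360.1) = 187.2
  R: 0 + 1(360.1) = 360.1
  M: 0 + 1(360.1) = 360.1
  Q: 1035 (inert)
Total out = 2390 kmol; y_R = 360.1 / 2390 = 0.1507.

0.151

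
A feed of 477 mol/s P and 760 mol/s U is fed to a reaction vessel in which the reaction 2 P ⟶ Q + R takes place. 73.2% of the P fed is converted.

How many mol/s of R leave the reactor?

P reacted = 0.732 × 477 = 349.2 mol/s; ν_P = −2, so ξ = 349.2/2 = 174.6 mol/s.
Outlet amounts (n = n₀ + ν ξ):
  P: 477 − 2(174.6) = 127.8
  Q: 0 + 1(174.6) = 174.6
  R: 0 + 1(174.6) = 174.6
  U: 760 (inert)

175 mol/s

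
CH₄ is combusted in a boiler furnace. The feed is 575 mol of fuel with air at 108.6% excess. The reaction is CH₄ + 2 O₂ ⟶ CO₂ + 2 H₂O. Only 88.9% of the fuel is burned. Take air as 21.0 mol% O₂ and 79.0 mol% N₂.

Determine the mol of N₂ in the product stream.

9020 mol

Stoichiometric O₂ = 2 × 575 = 1150 mol; O₂ fed = 1150 × 2.086 = 2399 mol.
N₂ fed = 2399 × 79/21 = 9024 mol.
Fuel reacted = 0.889 × 575 → ξ = 511.2 mol.
Outlet (n = n₀ + ν ξ):
  CH₄: 575 − 1(511.2) = 63.82
  O₂: 2399 − 2(511.2) = 1377
  N₂: 9024 (inert)
  CO₂: 0 + 1(511.2) = 511.2
  H₂O: 0 + 2(511.2) = 1022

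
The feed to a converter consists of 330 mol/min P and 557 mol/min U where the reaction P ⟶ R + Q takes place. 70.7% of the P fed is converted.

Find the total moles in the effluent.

P reacted = 0.707 × 330 = 233.3 mol/min; ν_P = −1, so ξ = 233.3/1 = 233.3 mol/min.
Outlet amounts (n = n₀ + ν ξ):
  P: 330 − 1(233.3) = 96.69
  R: 0 + 1(233.3) = 233.3
  Q: 0 + 1(233.3) = 233.3
  U: 557 (inert)
Total out = 96.69 + 233.3 + 233.3 + 557 = 1120 mol/min.

1120 mol/min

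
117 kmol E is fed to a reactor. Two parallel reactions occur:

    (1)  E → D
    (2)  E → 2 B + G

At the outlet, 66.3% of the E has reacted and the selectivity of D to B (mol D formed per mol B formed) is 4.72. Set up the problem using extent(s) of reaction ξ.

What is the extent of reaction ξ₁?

Conversion of E: E consumed = 0.663 × 117 = 77.57 kmol = 1ξ₁ + 1ξ₂.
Selectivity: 1ξ₁ / (2ξ₂) = 4.72 → ξ₁ = 9.44 ξ₂.
Substitute: (1·9.44 + 1) ξ₂ = 77.57 → ξ₂ = 7.43 kmol, ξ₁ = 70.14 kmol.
Outlet amounts (n = n₀ + Σ ν·ξ):
  E: 117 − 1(70.14) − 1(7.43) = 39.43
  D: 0 + 1(70.14) = 70.14
  B: 0 + 2(7.43) = 14.86
  G: 0 + 1(7.43) = 7.43

ξ₁ = 70.1 kmol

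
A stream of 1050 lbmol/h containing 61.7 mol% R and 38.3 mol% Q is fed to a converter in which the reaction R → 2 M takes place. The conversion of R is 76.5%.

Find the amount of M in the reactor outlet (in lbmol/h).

R reacted = 0.765 × 647.9 = 495.6 lbmol/h; ν_R = −1, so ξ = 495.6/1 = 495.6 lbmol/h.
Outlet amounts (n = n₀ + ν ξ):
  R: 647.9 − 1(495.6) = 152.2
  M: 0 + 2(495.6) = 991.2
  Q: 402.1 (inert)

991 lbmol/h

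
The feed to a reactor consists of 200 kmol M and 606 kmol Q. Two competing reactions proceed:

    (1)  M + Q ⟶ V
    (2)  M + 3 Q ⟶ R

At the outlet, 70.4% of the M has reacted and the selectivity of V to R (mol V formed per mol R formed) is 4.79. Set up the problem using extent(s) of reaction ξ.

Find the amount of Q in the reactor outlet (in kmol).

Conversion of M: M consumed = 0.704 × 200 = 140.8 kmol = 1ξ₁ + 1ξ₂.
Selectivity: 1ξ₁ / (1ξ₂) = 4.79 → ξ₁ = 4.79 ξ₂.
Substitute: (1·4.79 + 1) ξ₂ = 140.8 → ξ₂ = 24.32 kmol, ξ₁ = 116.5 kmol.
Outlet amounts (n = n₀ + Σ ν·ξ):
  M: 200 − 1(116.5) − 1(24.32) = 59.2
  Q: 606 − 1(116.5) − 3(24.32) = 416.6
  V: 0 + 1(116.5) = 116.5
  R: 0 + 1(24.32) = 24.32

417 kmol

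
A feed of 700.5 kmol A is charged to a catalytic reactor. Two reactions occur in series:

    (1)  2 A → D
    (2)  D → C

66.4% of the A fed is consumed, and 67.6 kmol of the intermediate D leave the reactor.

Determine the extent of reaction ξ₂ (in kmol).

ξ₂ = 165 kmol

Conversion of A: A consumed = 2ξ₁ = 0.664 × 700.5 → ξ₁ = 232.6 kmol.
D balance: n_D = 0 + 1ξ₁ − 1ξ₂ = 67.6 → ξ₂ = (1·232.6 − 67.6)/1 = 165 kmol.
Outlet amounts (n = n₀ + Σ ν·ξ):
  A: 700.5 − 2(232.6) = 235.4
  D: 0 + 1(232.6) − 1(165) = 67.6
  C: 0 + 1(165) = 165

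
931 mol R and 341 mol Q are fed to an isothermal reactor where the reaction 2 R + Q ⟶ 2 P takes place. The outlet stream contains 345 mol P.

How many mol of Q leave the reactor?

For P: n = n₀ + 2ξ → 345 = 0 + 2ξ, giving ξ = 172.5 mol.
Outlet amounts (n = n₀ + ν ξ):
  R: 931 − 2(172.5) = 586
  Q: 341 − 1(172.5) = 168.5
  P: 0 + 2(172.5) = 345

168 mol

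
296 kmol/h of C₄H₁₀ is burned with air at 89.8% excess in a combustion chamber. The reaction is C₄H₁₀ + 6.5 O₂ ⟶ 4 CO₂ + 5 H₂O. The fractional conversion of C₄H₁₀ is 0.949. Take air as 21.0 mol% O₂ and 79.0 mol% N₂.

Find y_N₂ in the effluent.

Stoichiometric O₂ = 6.5 × 296 = 1924 kmol/h; O₂ fed = 1924 × 1.898 = 3652 kmol/h.
N₂ fed = 3652 × 79/21 = 13740 kmol/h.
Fuel reacted = 0.949 × 296 → ξ = 280.9 kmol/h.
Outlet (n = n₀ + ν ξ):
  C₄H₁₀: 296 − 1(280.9) = 15.1
  O₂: 3652 − 6.5(280.9) = 1826
  N₂: 13740 (inert)
  CO₂: 0 + 4(280.9) = 1124
  H₂O: 0 + 5(280.9) = 1405
Total out = 18110 kmol/h; y_N₂ = 13740 / 18110 = 0.7587.

0.759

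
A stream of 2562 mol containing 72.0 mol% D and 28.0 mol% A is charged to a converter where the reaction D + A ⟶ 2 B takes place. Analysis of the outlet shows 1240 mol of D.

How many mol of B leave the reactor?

1210 mol

For D: n = n₀ − 1ξ → 1240 = 1845 − 1ξ, giving ξ = 604.6 mol.
Outlet amounts (n = n₀ + ν ξ):
  D: 1845 − 1(604.6) = 1240
  A: 717.4 − 1(604.6) = 112.7
  B: 0 + 2(604.6) = 1209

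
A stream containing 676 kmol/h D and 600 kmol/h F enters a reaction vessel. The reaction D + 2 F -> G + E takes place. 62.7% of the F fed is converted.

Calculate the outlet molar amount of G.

188 kmol/h

F reacted = 0.627 × 600 = 376.2 kmol/h; ν_F = −2, so ξ = 376.2/2 = 188.1 kmol/h.
Outlet amounts (n = n₀ + ν ξ):
  D: 676 − 1(188.1) = 487.9
  F: 600 − 2(188.1) = 223.8
  G: 0 + 1(188.1) = 188.1
  E: 0 + 1(188.1) = 188.1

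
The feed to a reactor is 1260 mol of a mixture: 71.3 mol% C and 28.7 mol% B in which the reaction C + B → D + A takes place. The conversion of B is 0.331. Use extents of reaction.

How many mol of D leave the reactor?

120 mol

B reacted = 0.331 × 361.6 = 119.7 mol; ν_B = −1, so ξ = 119.7/1 = 119.7 mol.
Outlet amounts (n = n₀ + ν ξ):
  C: 898.4 − 1(119.7) = 778.7
  B: 361.6 − 1(119.7) = 241.9
  D: 0 + 1(119.7) = 119.7
  A: 0 + 1(119.7) = 119.7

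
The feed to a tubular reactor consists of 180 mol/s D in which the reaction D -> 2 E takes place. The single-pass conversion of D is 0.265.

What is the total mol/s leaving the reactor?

228 mol/s

D reacted = 0.265 × 180 = 47.7 mol/s; ν_D = −1, so ξ = 47.7/1 = 47.7 mol/s.
Outlet amounts (n = n₀ + ν ξ):
  D: 180 − 1(47.7) = 132.3
  E: 0 + 2(47.7) = 95.4
Total out = 132.3 + 95.4 = 227.7 mol/s.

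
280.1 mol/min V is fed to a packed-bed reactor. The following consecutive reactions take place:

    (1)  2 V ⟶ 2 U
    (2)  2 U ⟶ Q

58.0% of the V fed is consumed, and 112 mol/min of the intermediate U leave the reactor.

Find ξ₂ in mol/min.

ξ₂ = 25.2 mol/min

Conversion of V: V consumed = 2ξ₁ = 0.58 × 280.1 → ξ₁ = 81.23 mol/min.
U balance: n_U = 0 + 2ξ₁ − 2ξ₂ = 112 → ξ₂ = (2·81.23 − 112)/2 = 25.23 mol/min.
Outlet amounts (n = n₀ + Σ ν·ξ):
  V: 280.1 − 2(81.23) = 117.6
  U: 0 + 2(81.23) − 2(25.23) = 112
  Q: 0 + 1(25.23) = 25.23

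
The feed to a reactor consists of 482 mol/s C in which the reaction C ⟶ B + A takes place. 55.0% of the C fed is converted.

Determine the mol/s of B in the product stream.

265 mol/s

C reacted = 0.55 × 482 = 265.1 mol/s; ν_C = −1, so ξ = 265.1/1 = 265.1 mol/s.
Outlet amounts (n = n₀ + ν ξ):
  C: 482 − 1(265.1) = 216.9
  B: 0 + 1(265.1) = 265.1
  A: 0 + 1(265.1) = 265.1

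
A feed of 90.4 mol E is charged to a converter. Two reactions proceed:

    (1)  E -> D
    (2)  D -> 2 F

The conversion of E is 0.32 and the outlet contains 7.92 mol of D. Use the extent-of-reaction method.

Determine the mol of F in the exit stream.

42 mol

Conversion of E: E consumed = 1ξ₁ = 0.32 × 90.4 → ξ₁ = 28.93 mol.
D balance: n_D = 0 + 1ξ₁ − 1ξ₂ = 7.92 → ξ₂ = (1·28.93 − 7.92)/1 = 21.01 mol.
Outlet amounts (n = n₀ + Σ ν·ξ):
  E: 90.4 − 1(28.93) = 61.47
  D: 0 + 1(28.93) − 1(21.01) = 7.92
  F: 0 + 2(21.01) = 42.02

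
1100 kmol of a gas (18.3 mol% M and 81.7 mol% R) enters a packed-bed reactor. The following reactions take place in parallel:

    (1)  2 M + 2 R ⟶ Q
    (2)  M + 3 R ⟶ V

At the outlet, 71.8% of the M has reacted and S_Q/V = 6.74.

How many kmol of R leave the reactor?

734 kmol

Conversion of M: M consumed = 0.718 × 201.3 = 144.5 kmol = 2ξ₁ + 1ξ₂.
Selectivity: 1ξ₁ / (1ξ₂) = 6.74 → ξ₁ = 6.74 ξ₂.
Substitute: (2·6.74 + 1) ξ₂ = 144.5 → ξ₂ = 9.982 kmol, ξ₁ = 67.28 kmol.
Outlet amounts (n = n₀ + Σ ν·ξ):
  M: 201.3 − 2(67.28) − 1(9.982) = 56.77
  R: 898.7 − 2(67.28) − 3(9.982) = 734.2
  Q: 0 + 1(67.28) = 67.28
  V: 0 + 1(9.982) = 9.982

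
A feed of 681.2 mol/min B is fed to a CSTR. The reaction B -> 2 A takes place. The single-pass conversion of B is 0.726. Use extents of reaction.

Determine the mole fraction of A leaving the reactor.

B reacted = 0.726 × 681.2 = 494.6 mol/min; ν_B = −1, so ξ = 494.6/1 = 494.6 mol/min.
Outlet amounts (n = n₀ + ν ξ):
  B: 681.2 − 1(494.6) = 186.6
  A: 0 + 2(494.6) = 989.1
Total out = 1176 mol/min; y_A = 989.1 / 1176 = 0.8413.

0.841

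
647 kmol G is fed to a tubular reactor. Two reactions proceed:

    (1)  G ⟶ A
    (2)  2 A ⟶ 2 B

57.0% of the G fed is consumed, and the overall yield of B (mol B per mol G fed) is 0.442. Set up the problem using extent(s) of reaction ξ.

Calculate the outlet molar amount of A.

Conversion of G: G consumed = 1ξ₁ = 0.57 × 647 → ξ₁ = 368.8 kmol.
Yield of B: 2ξ₂ / 647 = 0.442 → ξ₂ = 143 kmol.
Outlet amounts (n = n₀ + Σ ν·ξ):
  G: 647 − 1(368.8) = 278.2
  A: 0 + 1(368.8) − 2(143) = 82.82
  B: 0 + 2(143) = 286

82.8 kmol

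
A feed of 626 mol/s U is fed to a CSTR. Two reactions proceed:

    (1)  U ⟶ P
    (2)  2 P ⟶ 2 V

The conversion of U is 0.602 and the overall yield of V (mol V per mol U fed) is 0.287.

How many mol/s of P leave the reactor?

197 mol/s

Conversion of U: U consumed = 1ξ₁ = 0.602 × 626 → ξ₁ = 376.9 mol/s.
Yield of V: 2ξ₂ / 626 = 0.287 → ξ₂ = 89.83 mol/s.
Outlet amounts (n = n₀ + Σ ν·ξ):
  U: 626 − 1(376.9) = 249.1
  P: 0 + 1(376.9) − 2(89.83) = 197.2
  V: 0 + 2(89.83) = 179.7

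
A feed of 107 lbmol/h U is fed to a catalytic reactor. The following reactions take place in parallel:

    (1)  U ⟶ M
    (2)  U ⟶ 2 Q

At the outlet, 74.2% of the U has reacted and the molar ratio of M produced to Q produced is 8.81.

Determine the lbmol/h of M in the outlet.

Conversion of U: U consumed = 0.742 × 107 = 79.39 lbmol/h = 1ξ₁ + 1ξ₂.
Selectivity: 1ξ₁ / (2ξ₂) = 8.81 → ξ₁ = 17.62 ξ₂.
Substitute: (1·17.62 + 1) ξ₂ = 79.39 → ξ₂ = 4.264 lbmol/h, ξ₁ = 75.13 lbmol/h.
Outlet amounts (n = n₀ + Σ ν·ξ):
  U: 107 − 1(75.13) − 1(4.264) = 27.61
  M: 0 + 1(75.13) = 75.13
  Q: 0 + 2(4.264) = 8.528

75.1 lbmol/h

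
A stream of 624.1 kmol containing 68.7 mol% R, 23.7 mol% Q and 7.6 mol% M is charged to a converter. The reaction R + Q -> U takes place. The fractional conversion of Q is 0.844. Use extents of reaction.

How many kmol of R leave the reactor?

Q reacted = 0.844 × 147.9 = 124.8 kmol; ν_Q = −1, so ξ = 124.8/1 = 124.8 kmol.
Outlet amounts (n = n₀ + ν ξ):
  R: 428.8 − 1(124.8) = 303.9
  Q: 147.9 − 1(124.8) = 23.07
  U: 0 + 1(124.8) = 124.8
  M: 47.43 (inert)

304 kmol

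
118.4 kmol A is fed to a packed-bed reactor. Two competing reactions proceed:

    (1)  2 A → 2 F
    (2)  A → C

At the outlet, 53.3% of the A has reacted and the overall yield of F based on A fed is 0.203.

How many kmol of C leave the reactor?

Yield of F: 2ξ₁ / 118.4 = 0.203 → ξ₁ = 12.02 kmol.
Conversion of A: 2ξ₁ + 1ξ₂ = 0.533 × 118.4 = 63.11 → ξ₂ = 39.07 kmol.
Outlet amounts (n = n₀ + Σ ν·ξ):
  A: 118.4 − 2(12.02) − 1(39.07) = 55.29
  F: 0 + 2(12.02) = 24.04
  C: 0 + 1(39.07) = 39.07

39.1 kmol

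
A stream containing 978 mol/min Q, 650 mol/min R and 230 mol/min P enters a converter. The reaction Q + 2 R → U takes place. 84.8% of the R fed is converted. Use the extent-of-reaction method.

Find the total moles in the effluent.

R reacted = 0.848 × 650 = 551.2 mol/min; ν_R = −2, so ξ = 551.2/2 = 275.6 mol/min.
Outlet amounts (n = n₀ + ν ξ):
  Q: 978 − 1(275.6) = 702.4
  R: 650 − 2(275.6) = 98.8
  U: 0 + 1(275.6) = 275.6
  P: 230 (inert)
Total out = 702.4 + 98.8 + 275.6 + 230 = 1307 mol/min.

1310 mol/min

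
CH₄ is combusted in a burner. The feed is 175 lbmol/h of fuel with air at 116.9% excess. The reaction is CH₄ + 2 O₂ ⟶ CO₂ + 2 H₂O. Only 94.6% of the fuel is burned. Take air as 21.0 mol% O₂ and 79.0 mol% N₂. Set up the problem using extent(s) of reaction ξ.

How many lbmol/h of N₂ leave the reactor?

Stoichiometric O₂ = 2 × 175 = 350 lbmol/h; O₂ fed = 350 × 2.169 = 759.1 lbmol/h.
N₂ fed = 759.1 × 79/21 = 2856 lbmol/h.
Fuel reacted = 0.946 × 175 → ξ = 165.5 lbmol/h.
Outlet (n = n₀ + ν ξ):
  CH₄: 175 − 1(165.5) = 9.45
  O₂: 759.1 − 2(165.5) = 428.1
  N₂: 2856 (inert)
  CO₂: 0 + 1(165.5) = 165.5
  H₂O: 0 + 2(165.5) = 331.1

2860 lbmol/h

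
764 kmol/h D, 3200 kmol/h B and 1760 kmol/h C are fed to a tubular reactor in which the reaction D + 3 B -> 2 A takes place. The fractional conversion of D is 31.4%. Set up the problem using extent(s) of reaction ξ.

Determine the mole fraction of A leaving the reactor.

0.0915

D reacted = 0.314 × 764 = 239.9 kmol/h; ν_D = −1, so ξ = 239.9/1 = 239.9 kmol/h.
Outlet amounts (n = n₀ + ν ξ):
  D: 764 − 1(239.9) = 524.1
  B: 3200 − 3(239.9) = 2480
  A: 0 + 2(239.9) = 479.8
  C: 1760 (inert)
Total out = 5244 kmol/h; y_A = 479.8 / 5244 = 0.09149.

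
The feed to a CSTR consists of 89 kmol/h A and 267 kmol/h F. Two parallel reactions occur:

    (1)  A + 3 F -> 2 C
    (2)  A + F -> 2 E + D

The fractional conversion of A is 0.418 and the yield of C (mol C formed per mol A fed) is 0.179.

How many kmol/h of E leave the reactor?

58.5 kmol/h

Yield of C: 2ξ₁ / 89 = 0.179 → ξ₁ = 7.965 kmol/h.
Conversion of A: 1ξ₁ + 1ξ₂ = 0.418 × 89 = 37.2 → ξ₂ = 29.24 kmol/h.
Outlet amounts (n = n₀ + Σ ν·ξ):
  A: 89 − 1(7.965) − 1(29.24) = 51.8
  F: 267 − 3(7.965) − 1(29.24) = 213.9
  C: 0 + 2(7.965) = 15.93
  E: 0 + 2(29.24) = 58.47
  D: 0 + 1(29.24) = 29.24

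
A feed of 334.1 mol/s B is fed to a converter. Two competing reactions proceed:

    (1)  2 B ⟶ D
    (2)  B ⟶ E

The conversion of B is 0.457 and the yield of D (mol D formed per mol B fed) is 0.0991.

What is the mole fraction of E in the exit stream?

Yield of D: 1ξ₁ / 334.1 = 0.0991 → ξ₁ = 33.11 mol/s.
Conversion of B: 2ξ₁ + 1ξ₂ = 0.457 × 334.1 = 152.7 → ξ₂ = 86.47 mol/s.
Outlet amounts (n = n₀ + Σ ν·ξ):
  B: 334.1 − 2(33.11) − 1(86.47) = 181.4
  D: 0 + 1(33.11) = 33.11
  E: 0 + 1(86.47) = 86.47
Total out = 301 mol/s; y_E = 86.47 / 301 = 0.2873.

0.287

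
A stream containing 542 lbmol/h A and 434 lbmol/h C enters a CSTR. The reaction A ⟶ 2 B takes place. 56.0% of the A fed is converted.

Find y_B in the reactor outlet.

0.474

A reacted = 0.56 × 542 = 303.5 lbmol/h; ν_A = −1, so ξ = 303.5/1 = 303.5 lbmol/h.
Outlet amounts (n = n₀ + ν ξ):
  A: 542 − 1(303.5) = 238.5
  B: 0 + 2(303.5) = 607
  C: 434 (inert)
Total out = 1280 lbmol/h; y_B = 607 / 1280 = 0.4744.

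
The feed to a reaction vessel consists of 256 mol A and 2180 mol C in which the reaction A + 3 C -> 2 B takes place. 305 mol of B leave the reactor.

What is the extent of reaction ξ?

For B: n = n₀ + 2ξ → 305 = 0 + 2ξ, giving ξ = 152.5 mol.
Outlet amounts (n = n₀ + ν ξ):
  A: 256 − 1(152.5) = 103.5
  C: 2180 − 3(152.5) = 1722
  B: 0 + 2(152.5) = 305

ξ = 152 mol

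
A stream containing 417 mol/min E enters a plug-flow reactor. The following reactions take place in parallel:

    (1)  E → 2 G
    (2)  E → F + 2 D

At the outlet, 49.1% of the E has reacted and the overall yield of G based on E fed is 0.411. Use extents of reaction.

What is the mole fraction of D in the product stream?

Yield of G: 2ξ₁ / 417 = 0.411 → ξ₁ = 85.69 mol/min.
Conversion of E: 1ξ₁ + 1ξ₂ = 0.491 × 417 = 204.7 → ξ₂ = 119.1 mol/min.
Outlet amounts (n = n₀ + Σ ν·ξ):
  E: 417 − 1(85.69) − 1(119.1) = 212.3
  G: 0 + 2(85.69) = 171.4
  F: 0 + 1(119.1) = 119.1
  D: 0 + 2(119.1) = 238.1
Total out = 740.8 mol/min; y_D = 238.1 / 740.8 = 0.3214.

0.321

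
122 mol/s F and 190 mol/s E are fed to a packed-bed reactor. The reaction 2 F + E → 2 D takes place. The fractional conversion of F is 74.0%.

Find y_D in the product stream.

0.338

F reacted = 0.74 × 122 = 90.28 mol/s; ν_F = −2, so ξ = 90.28/2 = 45.14 mol/s.
Outlet amounts (n = n₀ + ν ξ):
  F: 122 − 2(45.14) = 31.72
  E: 190 − 1(45.14) = 144.9
  D: 0 + 2(45.14) = 90.28
Total out = 266.9 mol/s; y_D = 90.28 / 266.9 = 0.3383.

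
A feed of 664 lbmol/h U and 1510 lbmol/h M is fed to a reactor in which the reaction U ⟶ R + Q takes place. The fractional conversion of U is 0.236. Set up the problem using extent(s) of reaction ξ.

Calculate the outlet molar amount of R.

157 lbmol/h

U reacted = 0.236 × 664 = 156.7 lbmol/h; ν_U = −1, so ξ = 156.7/1 = 156.7 lbmol/h.
Outlet amounts (n = n₀ + ν ξ):
  U: 664 − 1(156.7) = 507.3
  R: 0 + 1(156.7) = 156.7
  Q: 0 + 1(156.7) = 156.7
  M: 1510 (inert)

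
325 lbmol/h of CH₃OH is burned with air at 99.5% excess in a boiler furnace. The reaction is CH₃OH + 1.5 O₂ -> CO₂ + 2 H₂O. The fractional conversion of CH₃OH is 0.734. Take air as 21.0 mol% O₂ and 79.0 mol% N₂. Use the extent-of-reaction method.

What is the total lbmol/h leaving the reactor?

Stoichiometric O₂ = 1.5 × 325 = 487.5 lbmol/h; O₂ fed = 487.5 × 1.995 = 972.6 lbmol/h.
N₂ fed = 972.6 × 79/21 = 3659 lbmol/h.
Fuel reacted = 0.734 × 325 → ξ = 238.5 lbmol/h.
Outlet (n = n₀ + ν ξ):
  CH₃OH: 325 − 1(238.5) = 86.45
  O₂: 972.6 − 1.5(238.5) = 614.7
  N₂: 3659 (inert)
  CO₂: 0 + 1(238.5) = 238.5
  H₂O: 0 + 2(238.5) = 477.1
Total out = 86.45 + 614.7 + 3659 + 238.5 + 477.1 = 5076 lbmol/h.

5080 lbmol/h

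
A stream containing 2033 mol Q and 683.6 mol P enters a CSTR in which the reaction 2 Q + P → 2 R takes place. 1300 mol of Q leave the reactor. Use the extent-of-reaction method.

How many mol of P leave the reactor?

For Q: n = n₀ − 2ξ → 1300 = 2033 − 2ξ, giving ξ = 366.5 mol.
Outlet amounts (n = n₀ + ν ξ):
  Q: 2033 − 2(366.5) = 1300
  P: 683.6 − 1(366.5) = 317.1
  R: 0 + 2(366.5) = 733

317 mol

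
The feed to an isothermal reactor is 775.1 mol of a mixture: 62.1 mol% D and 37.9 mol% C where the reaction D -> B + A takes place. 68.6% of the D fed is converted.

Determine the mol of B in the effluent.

330 mol

D reacted = 0.686 × 481.3 = 330.2 mol; ν_D = −1, so ξ = 330.2/1 = 330.2 mol.
Outlet amounts (n = n₀ + ν ξ):
  D: 481.3 − 1(330.2) = 151.1
  B: 0 + 1(330.2) = 330.2
  A: 0 + 1(330.2) = 330.2
  C: 293.8 (inert)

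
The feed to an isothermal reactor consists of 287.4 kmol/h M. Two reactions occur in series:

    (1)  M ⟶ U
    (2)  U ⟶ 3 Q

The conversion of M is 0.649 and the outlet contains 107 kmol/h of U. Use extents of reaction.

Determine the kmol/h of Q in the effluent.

Conversion of M: M consumed = 1ξ₁ = 0.649 × 287.4 → ξ₁ = 186.5 kmol/h.
U balance: n_U = 0 + 1ξ₁ − 1ξ₂ = 107 → ξ₂ = (1·186.5 − 107)/1 = 79.52 kmol/h.
Outlet amounts (n = n₀ + Σ ν·ξ):
  M: 287.4 − 1(186.5) = 100.9
  U: 0 + 1(186.5) − 1(79.52) = 107
  Q: 0 + 3(79.52) = 238.6

239 kmol/h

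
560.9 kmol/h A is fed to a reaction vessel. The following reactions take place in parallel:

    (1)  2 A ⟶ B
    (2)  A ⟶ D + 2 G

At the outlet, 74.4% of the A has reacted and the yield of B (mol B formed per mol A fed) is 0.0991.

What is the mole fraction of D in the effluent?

Yield of B: 1ξ₁ / 560.9 = 0.0991 → ξ₁ = 55.59 kmol/h.
Conversion of A: 2ξ₁ + 1ξ₂ = 0.744 × 560.9 = 417.3 → ξ₂ = 306.1 kmol/h.
Outlet amounts (n = n₀ + Σ ν·ξ):
  A: 560.9 − 2(55.59) − 1(306.1) = 143.6
  B: 0 + 1(55.59) = 55.59
  D: 0 + 1(306.1) = 306.1
  G: 0 + 2(306.1) = 612.3
Total out = 1118 kmol/h; y_D = 306.1 / 1118 = 0.2739.

0.274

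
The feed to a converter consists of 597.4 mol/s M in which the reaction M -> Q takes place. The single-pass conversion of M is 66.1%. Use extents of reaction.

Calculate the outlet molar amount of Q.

M reacted = 0.661 × 597.4 = 394.9 mol/s; ν_M = −1, so ξ = 394.9/1 = 394.9 mol/s.
Outlet amounts (n = n₀ + ν ξ):
  M: 597.4 − 1(394.9) = 202.5
  Q: 0 + 1(394.9) = 394.9

395 mol/s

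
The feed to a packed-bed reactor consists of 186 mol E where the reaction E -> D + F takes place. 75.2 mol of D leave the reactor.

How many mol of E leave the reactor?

For D: n = n₀ + 1ξ → 75.2 = 0 + 1ξ, giving ξ = 75.2 mol.
Outlet amounts (n = n₀ + ν ξ):
  E: 186 − 1(75.2) = 110.8
  D: 0 + 1(75.2) = 75.2
  F: 0 + 1(75.2) = 75.2

111 mol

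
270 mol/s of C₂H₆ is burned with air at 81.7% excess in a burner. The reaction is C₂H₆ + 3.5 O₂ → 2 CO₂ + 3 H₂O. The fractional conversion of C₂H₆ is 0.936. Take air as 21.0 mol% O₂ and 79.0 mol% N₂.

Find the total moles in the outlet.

8570 mol/s

Stoichiometric O₂ = 3.5 × 270 = 945 mol/s; O₂ fed = 945 × 1.817 = 1717 mol/s.
N₂ fed = 1717 × 79/21 = 6459 mol/s.
Fuel reacted = 0.936 × 270 → ξ = 252.7 mol/s.
Outlet (n = n₀ + ν ξ):
  C₂H₆: 270 − 1(252.7) = 17.28
  O₂: 1717 − 3.5(252.7) = 832.5
  N₂: 6459 (inert)
  CO₂: 0 + 2(252.7) = 505.4
  H₂O: 0 + 3(252.7) = 758.2
Total out = 17.28 + 832.5 + 6459 + 505.4 + 758.2 = 8573 mol/s.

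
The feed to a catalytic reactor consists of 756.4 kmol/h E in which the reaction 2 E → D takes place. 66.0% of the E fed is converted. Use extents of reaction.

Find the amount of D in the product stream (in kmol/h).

E reacted = 0.66 × 756.4 = 499.2 kmol/h; ν_E = −2, so ξ = 499.2/2 = 249.6 kmol/h.
Outlet amounts (n = n₀ + ν ξ):
  E: 756.4 − 2(249.6) = 257.2
  D: 0 + 1(249.6) = 249.6

250 kmol/h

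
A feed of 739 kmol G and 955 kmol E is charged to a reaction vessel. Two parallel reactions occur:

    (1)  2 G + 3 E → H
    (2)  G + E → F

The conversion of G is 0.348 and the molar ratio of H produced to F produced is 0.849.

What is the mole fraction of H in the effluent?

0.0635

Conversion of G: G consumed = 0.348 × 739 = 257.2 kmol = 2ξ₁ + 1ξ₂.
Selectivity: 1ξ₁ / (1ξ₂) = 0.849 → ξ₁ = 0.849 ξ₂.
Substitute: (2·0.849 + 1) ξ₂ = 257.2 → ξ₂ = 95.32 kmol, ξ₁ = 80.93 kmol.
Outlet amounts (n = n₀ + Σ ν·ξ):
  G: 739 − 2(80.93) − 1(95.32) = 481.8
  E: 955 − 3(80.93) − 1(95.32) = 616.9
  H: 0 + 1(80.93) = 80.93
  F: 0 + 1(95.32) = 95.32
Total out = 1275 kmol; y_H = 80.93 / 1275 = 0.06347.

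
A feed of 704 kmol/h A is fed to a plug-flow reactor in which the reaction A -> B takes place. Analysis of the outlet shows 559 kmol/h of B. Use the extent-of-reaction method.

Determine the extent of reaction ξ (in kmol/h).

For B: n = n₀ + 1ξ → 559 = 0 + 1ξ, giving ξ = 559 kmol/h.
Outlet amounts (n = n₀ + ν ξ):
  A: 704 − 1(559) = 145
  B: 0 + 1(559) = 559

ξ = 559 kmol/h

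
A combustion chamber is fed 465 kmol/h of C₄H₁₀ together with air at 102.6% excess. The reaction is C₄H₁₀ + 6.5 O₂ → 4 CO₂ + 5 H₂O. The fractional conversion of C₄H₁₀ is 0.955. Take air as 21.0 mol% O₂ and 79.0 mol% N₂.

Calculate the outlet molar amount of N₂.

Stoichiometric O₂ = 6.5 × 465 = 3022 kmol/h; O₂ fed = 3022 × 2.026 = 6124 kmol/h.
N₂ fed = 6124 × 79/21 = 23040 kmol/h.
Fuel reacted = 0.955 × 465 → ξ = 444.1 kmol/h.
Outlet (n = n₀ + ν ξ):
  C₄H₁₀: 465 − 1(444.1) = 20.93
  O₂: 6124 − 6.5(444.1) = 3237
  N₂: 23040 (inert)
  CO₂: 0 + 4(444.1) = 1776
  H₂O: 0 + 5(444.1) = 2220

23000 kmol/h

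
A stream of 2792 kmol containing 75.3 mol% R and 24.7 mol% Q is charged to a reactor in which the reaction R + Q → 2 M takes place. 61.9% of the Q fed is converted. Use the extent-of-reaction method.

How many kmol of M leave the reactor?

854 kmol

Q reacted = 0.619 × 689.6 = 426.9 kmol; ν_Q = −1, so ξ = 426.9/1 = 426.9 kmol.
Outlet amounts (n = n₀ + ν ξ):
  R: 2102 − 1(426.9) = 1675
  Q: 689.6 − 1(426.9) = 262.7
  M: 0 + 2(426.9) = 853.8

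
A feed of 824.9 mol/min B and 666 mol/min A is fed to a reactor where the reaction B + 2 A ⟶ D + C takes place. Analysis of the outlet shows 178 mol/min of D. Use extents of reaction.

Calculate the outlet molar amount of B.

For D: n = n₀ + 1ξ → 178 = 0 + 1ξ, giving ξ = 178 mol/min.
Outlet amounts (n = n₀ + ν ξ):
  B: 824.9 − 1(178) = 646.9
  A: 666 − 2(178) = 310
  D: 0 + 1(178) = 178
  C: 0 + 1(178) = 178

647 mol/min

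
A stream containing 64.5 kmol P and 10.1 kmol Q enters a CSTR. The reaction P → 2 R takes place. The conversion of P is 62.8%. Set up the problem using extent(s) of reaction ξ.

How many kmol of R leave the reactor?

P reacted = 0.628 × 64.5 = 40.51 kmol; ν_P = −1, so ξ = 40.51/1 = 40.51 kmol.
Outlet amounts (n = n₀ + ν ξ):
  P: 64.5 − 1(40.51) = 23.99
  R: 0 + 2(40.51) = 81.01
  Q: 10.1 (inert)

81 kmol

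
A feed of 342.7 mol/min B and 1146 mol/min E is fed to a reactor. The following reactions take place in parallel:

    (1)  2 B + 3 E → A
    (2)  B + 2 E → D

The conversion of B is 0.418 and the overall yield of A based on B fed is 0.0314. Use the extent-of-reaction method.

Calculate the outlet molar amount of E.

870 mol/min

Yield of A: 1ξ₁ / 342.7 = 0.0314 → ξ₁ = 10.76 mol/min.
Conversion of B: 2ξ₁ + 1ξ₂ = 0.418 × 342.7 = 143.2 → ξ₂ = 121.7 mol/min.
Outlet amounts (n = n₀ + Σ ν·ξ):
  B: 342.7 − 2(10.76) − 1(121.7) = 199.5
  E: 1146 − 3(10.76) − 2(121.7) = 870.3
  A: 0 + 1(10.76) = 10.76
  D: 0 + 1(121.7) = 121.7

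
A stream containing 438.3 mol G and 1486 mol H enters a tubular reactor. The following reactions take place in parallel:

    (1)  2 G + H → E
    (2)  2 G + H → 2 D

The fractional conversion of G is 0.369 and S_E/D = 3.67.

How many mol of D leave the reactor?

Conversion of G: G consumed = 0.369 × 438.3 = 161.7 mol = 2ξ₁ + 2ξ₂.
Selectivity: 1ξ₁ / (2ξ₂) = 3.67 → ξ₁ = 7.34 ξ₂.
Substitute: (2·7.34 + 2) ξ₂ = 161.7 → ξ₂ = 9.696 mol, ξ₁ = 71.17 mol.
Outlet amounts (n = n₀ + Σ ν·ξ):
  G: 438.3 − 2(71.17) − 2(9.696) = 276.6
  H: 1486 − 1(71.17) − 1(9.696) = 1405
  E: 0 + 1(71.17) = 71.17
  D: 0 + 2(9.696) = 19.39

19.4 mol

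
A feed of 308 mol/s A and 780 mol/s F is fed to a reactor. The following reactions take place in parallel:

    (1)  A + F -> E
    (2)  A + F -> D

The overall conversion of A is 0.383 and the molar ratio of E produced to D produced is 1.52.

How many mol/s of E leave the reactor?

Conversion of A: A consumed = 0.383 × 308 = 118 mol/s = 1ξ₁ + 1ξ₂.
Selectivity: 1ξ₁ / (1ξ₂) = 1.52 → ξ₁ = 1.52 ξ₂.
Substitute: (1·1.52 + 1) ξ₂ = 118 → ξ₂ = 46.81 mol/s, ξ₁ = 71.15 mol/s.
Outlet amounts (n = n₀ + Σ ν·ξ):
  A: 308 − 1(71.15) − 1(46.81) = 190
  F: 780 − 1(71.15) − 1(46.81) = 662
  E: 0 + 1(71.15) = 71.15
  D: 0 + 1(46.81) = 46.81

71.2 mol/s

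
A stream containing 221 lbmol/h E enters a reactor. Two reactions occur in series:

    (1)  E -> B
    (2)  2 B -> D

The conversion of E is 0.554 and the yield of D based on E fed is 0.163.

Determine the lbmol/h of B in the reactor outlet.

Conversion of E: E consumed = 1ξ₁ = 0.554 × 221 → ξ₁ = 122.4 lbmol/h.
Yield of D: 1ξ₂ / 221 = 0.163 → ξ₂ = 36.02 lbmol/h.
Outlet amounts (n = n₀ + Σ ν·ξ):
  E: 221 − 1(122.4) = 98.57
  B: 0 + 1(122.4) − 2(36.02) = 50.39
  D: 0 + 1(36.02) = 36.02

50.4 lbmol/h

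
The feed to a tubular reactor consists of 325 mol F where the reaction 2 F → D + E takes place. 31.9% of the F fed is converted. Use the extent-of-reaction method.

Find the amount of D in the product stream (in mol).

51.8 mol

F reacted = 0.319 × 325 = 103.7 mol; ν_F = −2, so ξ = 103.7/2 = 51.84 mol.
Outlet amounts (n = n₀ + ν ξ):
  F: 325 − 2(51.84) = 221.3
  D: 0 + 1(51.84) = 51.84
  E: 0 + 1(51.84) = 51.84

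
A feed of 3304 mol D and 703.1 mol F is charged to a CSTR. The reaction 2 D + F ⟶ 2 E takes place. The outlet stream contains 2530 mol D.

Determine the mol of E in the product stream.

774 mol

For D: n = n₀ − 2ξ → 2530 = 3304 − 2ξ, giving ξ = 387 mol.
Outlet amounts (n = n₀ + ν ξ):
  D: 3304 − 2(387) = 2530
  F: 703.1 − 1(387) = 316.1
  E: 0 + 2(387) = 774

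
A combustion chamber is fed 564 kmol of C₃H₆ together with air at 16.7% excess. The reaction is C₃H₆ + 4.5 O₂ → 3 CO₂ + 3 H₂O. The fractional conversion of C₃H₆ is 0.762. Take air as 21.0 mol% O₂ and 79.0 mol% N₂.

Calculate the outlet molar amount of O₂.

Stoichiometric O₂ = 4.5 × 564 = 2538 kmol; O₂ fed = 2538 × 1.167 = 2962 kmol.
N₂ fed = 2962 × 79/21 = 11140 kmol.
Fuel reacted = 0.762 × 564 → ξ = 429.8 kmol.
Outlet (n = n₀ + ν ξ):
  C₃H₆: 564 − 1(429.8) = 134.2
  O₂: 2962 − 4.5(429.8) = 1028
  N₂: 11140 (inert)
  CO₂: 0 + 3(429.8) = 1289
  H₂O: 0 + 3(429.8) = 1289

1030 kmol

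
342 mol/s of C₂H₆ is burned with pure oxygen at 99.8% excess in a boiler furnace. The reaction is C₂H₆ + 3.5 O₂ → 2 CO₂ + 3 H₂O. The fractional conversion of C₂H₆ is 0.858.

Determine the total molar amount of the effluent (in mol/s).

2880 mol/s

Stoichiometric O₂ = 3.5 × 342 = 1197 mol/s; O₂ fed = 1197 × 1.998 = 2392 mol/s.
Fuel reacted = 0.858 × 342 → ξ = 293.4 mol/s.
Outlet (n = n₀ + ν ξ):
  C₂H₆: 342 − 1(293.4) = 48.56
  O₂: 2392 − 3.5(293.4) = 1365
  CO₂: 0 + 2(293.4) = 586.9
  H₂O: 0 + 3(293.4) = 880.3
Total out = 48.56 + 1365 + 586.9 + 880.3 = 2880 mol/s.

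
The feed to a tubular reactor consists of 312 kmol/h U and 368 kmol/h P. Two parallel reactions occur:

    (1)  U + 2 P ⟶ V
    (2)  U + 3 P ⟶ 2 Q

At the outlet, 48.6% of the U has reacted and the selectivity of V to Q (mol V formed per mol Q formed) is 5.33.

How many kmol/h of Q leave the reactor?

26 kmol/h

Conversion of U: U consumed = 0.486 × 312 = 151.6 kmol/h = 1ξ₁ + 1ξ₂.
Selectivity: 1ξ₁ / (2ξ₂) = 5.33 → ξ₁ = 10.66 ξ₂.
Substitute: (1·10.66 + 1) ξ₂ = 151.6 → ξ₂ = 13 kmol/h, ξ₁ = 138.6 kmol/h.
Outlet amounts (n = n₀ + Σ ν·ξ):
  U: 312 − 1(138.6) − 1(13) = 160.4
  P: 368 − 2(138.6) − 3(13) = 51.73
  V: 0 + 1(138.6) = 138.6
  Q: 0 + 2(13) = 26.01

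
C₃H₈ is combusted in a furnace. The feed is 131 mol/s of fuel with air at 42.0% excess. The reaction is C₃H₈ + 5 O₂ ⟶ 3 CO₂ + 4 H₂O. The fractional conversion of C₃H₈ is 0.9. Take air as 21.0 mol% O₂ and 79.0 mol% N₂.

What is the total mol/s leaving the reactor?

4680 mol/s

Stoichiometric O₂ = 5 × 131 = 655 mol/s; O₂ fed = 655 × 1.420 = 930.1 mol/s.
N₂ fed = 930.1 × 79/21 = 3499 mol/s.
Fuel reacted = 0.9 × 131 → ξ = 117.9 mol/s.
Outlet (n = n₀ + ν ξ):
  C₃H₈: 131 − 1(117.9) = 13.1
  O₂: 930.1 − 5(117.9) = 340.6
  N₂: 3499 (inert)
  CO₂: 0 + 3(117.9) = 353.7
  H₂O: 0 + 4(117.9) = 471.6
Total out = 13.1 + 340.6 + 3499 + 353.7 + 471.6 = 4678 mol/s.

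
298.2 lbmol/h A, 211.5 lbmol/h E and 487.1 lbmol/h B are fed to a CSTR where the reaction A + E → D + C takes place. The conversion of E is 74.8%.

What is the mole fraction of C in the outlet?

E reacted = 0.748 × 211.5 = 158.2 lbmol/h; ν_E = −1, so ξ = 158.2/1 = 158.2 lbmol/h.
Outlet amounts (n = n₀ + ν ξ):
  A: 298.2 − 1(158.2) = 140
  E: 211.5 − 1(158.2) = 53.3
  D: 0 + 1(158.2) = 158.2
  C: 0 + 1(158.2) = 158.2
  B: 487.1 (inert)
Total out = 996.8 lbmol/h; y_C = 158.2 / 996.8 = 0.1587.

0.159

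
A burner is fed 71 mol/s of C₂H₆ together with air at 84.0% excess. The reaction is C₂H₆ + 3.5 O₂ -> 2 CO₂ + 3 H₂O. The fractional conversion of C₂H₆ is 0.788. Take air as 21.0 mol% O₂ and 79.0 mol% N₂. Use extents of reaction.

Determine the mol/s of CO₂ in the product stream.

112 mol/s

Stoichiometric O₂ = 3.5 × 71 = 248.5 mol/s; O₂ fed = 248.5 × 1.840 = 457.2 mol/s.
N₂ fed = 457.2 × 79/21 = 1720 mol/s.
Fuel reacted = 0.788 × 71 → ξ = 55.95 mol/s.
Outlet (n = n₀ + ν ξ):
  C₂H₆: 71 − 1(55.95) = 15.05
  O₂: 457.2 − 3.5(55.95) = 261.4
  N₂: 1720 (inert)
  CO₂: 0 + 2(55.95) = 111.9
  H₂O: 0 + 3(55.95) = 167.8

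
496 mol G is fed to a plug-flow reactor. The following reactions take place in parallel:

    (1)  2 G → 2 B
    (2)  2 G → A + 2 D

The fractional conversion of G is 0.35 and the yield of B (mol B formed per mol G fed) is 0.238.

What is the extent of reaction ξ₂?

ξ₂ = 27.8 mol

Yield of B: 2ξ₁ / 496 = 0.238 → ξ₁ = 59.02 mol.
Conversion of G: 2ξ₁ + 2ξ₂ = 0.35 × 496 = 173.6 → ξ₂ = 27.78 mol.
Outlet amounts (n = n₀ + Σ ν·ξ):
  G: 496 − 2(59.02) − 2(27.78) = 322.4
  B: 0 + 2(59.02) = 118
  A: 0 + 1(27.78) = 27.78
  D: 0 + 2(27.78) = 55.55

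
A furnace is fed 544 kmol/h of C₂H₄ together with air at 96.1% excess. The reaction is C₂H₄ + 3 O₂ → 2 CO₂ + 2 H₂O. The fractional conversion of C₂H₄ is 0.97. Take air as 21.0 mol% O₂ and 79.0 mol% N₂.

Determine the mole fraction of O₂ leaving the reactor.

Stoichiometric O₂ = 3 × 544 = 1632 kmol/h; O₂ fed = 1632 × 1.961 = 3200 kmol/h.
N₂ fed = 3200 × 79/21 = 12040 kmol/h.
Fuel reacted = 0.97 × 544 → ξ = 527.7 kmol/h.
Outlet (n = n₀ + ν ξ):
  C₂H₄: 544 − 1(527.7) = 16.32
  O₂: 3200 − 3(527.7) = 1617
  N₂: 12040 (inert)
  CO₂: 0 + 2(527.7) = 1055
  H₂O: 0 + 2(527.7) = 1055
Total out = 15780 kmol/h; y_O₂ = 1617 / 15780 = 0.1025.

0.102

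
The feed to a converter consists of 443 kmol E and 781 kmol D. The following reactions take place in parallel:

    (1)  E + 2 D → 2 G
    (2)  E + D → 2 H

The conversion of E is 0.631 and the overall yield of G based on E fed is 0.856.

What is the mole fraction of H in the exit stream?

0.174

Yield of G: 2ξ₁ / 443 = 0.856 → ξ₁ = 189.6 kmol.
Conversion of E: 1ξ₁ + 1ξ₂ = 0.631 × 443 = 279.5 → ξ₂ = 89.93 kmol.
Outlet amounts (n = n₀ + Σ ν·ξ):
  E: 443 − 1(189.6) − 1(89.93) = 163.5
  D: 781 − 2(189.6) − 1(89.93) = 311.9
  G: 0 + 2(189.6) = 379.2
  H: 0 + 2(89.93) = 179.9
Total out = 1034 kmol; y_H = 179.9 / 1034 = 0.1739.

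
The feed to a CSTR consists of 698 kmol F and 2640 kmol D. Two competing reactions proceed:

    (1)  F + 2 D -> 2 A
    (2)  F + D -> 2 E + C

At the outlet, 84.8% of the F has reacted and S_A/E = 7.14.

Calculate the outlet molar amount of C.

72.7 kmol

Conversion of F: F consumed = 0.848 × 698 = 591.9 kmol = 1ξ₁ + 1ξ₂.
Selectivity: 2ξ₁ / (2ξ₂) = 7.14 → ξ₁ = 7.14 ξ₂.
Substitute: (1·7.14 + 1) ξ₂ = 591.9 → ξ₂ = 72.72 kmol, ξ₁ = 519.2 kmol.
Outlet amounts (n = n₀ + Σ ν·ξ):
  F: 698 − 1(519.2) − 1(72.72) = 106.1
  D: 2640 − 2(519.2) − 1(72.72) = 1529
  A: 0 + 2(519.2) = 1038
  E: 0 + 2(72.72) = 145.4
  C: 0 + 1(72.72) = 72.72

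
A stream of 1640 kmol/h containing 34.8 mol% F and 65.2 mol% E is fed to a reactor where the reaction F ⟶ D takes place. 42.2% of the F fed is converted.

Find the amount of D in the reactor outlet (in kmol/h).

F reacted = 0.422 × 570.7 = 240.8 kmol/h; ν_F = −1, so ξ = 240.8/1 = 240.8 kmol/h.
Outlet amounts (n = n₀ + ν ξ):
  F: 570.7 − 1(240.8) = 329.9
  D: 0 + 1(240.8) = 240.8
  E: 1069 (inert)

241 kmol/h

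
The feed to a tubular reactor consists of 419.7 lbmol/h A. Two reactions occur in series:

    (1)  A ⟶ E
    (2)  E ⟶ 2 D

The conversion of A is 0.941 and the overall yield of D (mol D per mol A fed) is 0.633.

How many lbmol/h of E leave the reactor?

Conversion of A: A consumed = 1ξ₁ = 0.941 × 419.7 → ξ₁ = 394.9 lbmol/h.
Yield of D: 2ξ₂ / 419.7 = 0.633 → ξ₂ = 132.8 lbmol/h.
Outlet amounts (n = n₀ + Σ ν·ξ):
  A: 419.7 − 1(394.9) = 24.76
  E: 0 + 1(394.9) − 1(132.8) = 262.1
  D: 0 + 2(132.8) = 265.7

262 lbmol/h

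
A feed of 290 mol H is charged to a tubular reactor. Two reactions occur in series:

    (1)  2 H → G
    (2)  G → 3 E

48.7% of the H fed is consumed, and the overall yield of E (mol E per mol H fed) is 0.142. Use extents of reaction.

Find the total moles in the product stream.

Conversion of H: H consumed = 2ξ₁ = 0.487 × 290 → ξ₁ = 70.61 mol.
Yield of E: 3ξ₂ / 290 = 0.142 → ξ₂ = 13.73 mol.
Outlet amounts (n = n₀ + Σ ν·ξ):
  H: 290 − 2(70.61) = 148.8
  G: 0 + 1(70.61) − 1(13.73) = 56.89
  E: 0 + 3(13.73) = 41.18
Total out = 148.8 + 56.89 + 41.18 = 246.8 mol.

247 mol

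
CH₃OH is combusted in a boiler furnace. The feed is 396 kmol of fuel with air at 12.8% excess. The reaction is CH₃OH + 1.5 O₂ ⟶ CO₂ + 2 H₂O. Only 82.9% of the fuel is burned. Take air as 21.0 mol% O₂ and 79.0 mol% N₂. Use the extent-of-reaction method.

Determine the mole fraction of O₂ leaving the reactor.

0.0474

Stoichiometric O₂ = 1.5 × 396 = 594 kmol; O₂ fed = 594 × 1.128 = 670 kmol.
N₂ fed = 670 × 79/21 = 2521 kmol.
Fuel reacted = 0.829 × 396 → ξ = 328.3 kmol.
Outlet (n = n₀ + ν ξ):
  CH₃OH: 396 − 1(328.3) = 67.72
  O₂: 670 − 1.5(328.3) = 177.6
  N₂: 2521 (inert)
  CO₂: 0 + 1(328.3) = 328.3
  H₂O: 0 + 2(328.3) = 656.6
Total out = 3751 kmol; y_O₂ = 177.6 / 3751 = 0.04735.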